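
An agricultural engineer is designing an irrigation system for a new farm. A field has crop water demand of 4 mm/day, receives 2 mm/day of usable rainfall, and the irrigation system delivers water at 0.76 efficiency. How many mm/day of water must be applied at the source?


IWR = (ETc - Pe) / Ea
    = (4 - 2) / 0.76
    = 2 / 0.76
    = 2.63 mm/day


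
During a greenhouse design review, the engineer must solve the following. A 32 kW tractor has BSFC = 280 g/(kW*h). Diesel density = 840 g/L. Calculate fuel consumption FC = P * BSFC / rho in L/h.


FC = P * BSFC / rho_fuel
   = 32 * 280 / 840
   = 8960 / 840
   = 10.67 L/h


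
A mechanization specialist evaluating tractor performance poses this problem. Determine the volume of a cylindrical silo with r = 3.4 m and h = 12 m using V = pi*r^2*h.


V = pi * r^2 * h
  = pi * 3.4^2 * 12
  = pi * 11.56 * 12
  = 435.80 m^3


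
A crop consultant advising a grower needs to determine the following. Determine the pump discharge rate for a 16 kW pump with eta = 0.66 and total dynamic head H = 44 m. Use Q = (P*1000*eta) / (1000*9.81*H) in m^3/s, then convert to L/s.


Q = (P * 1000 * eta) / (rho * g * H)
  = (16 * 1000 * 0.66) / (1000 * 9.81 * 44)
  = 10560 / 431640
  = 0.02446 m^3/s = 24.46 L/s


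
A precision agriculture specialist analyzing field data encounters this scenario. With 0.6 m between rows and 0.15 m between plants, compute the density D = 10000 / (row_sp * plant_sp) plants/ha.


D = 10000 / (row_sp * plant_sp)
  = 10000 / (0.6 * 0.15)
  = 10000 / 0.0900
  = 111111.11 plants/ha


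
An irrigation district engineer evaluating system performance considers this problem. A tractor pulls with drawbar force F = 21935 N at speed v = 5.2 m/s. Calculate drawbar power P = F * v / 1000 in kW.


P = F * v / 1000
  = 21935 * 5.2 / 1000
  = 114062 / 1000
  = 114.06 kW


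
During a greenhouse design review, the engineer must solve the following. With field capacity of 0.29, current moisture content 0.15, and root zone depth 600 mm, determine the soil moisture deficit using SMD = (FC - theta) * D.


SMD = (FC - theta) * D
    = (0.29 - 0.15) * 600
    = 0.140 * 600
    = 84 mm


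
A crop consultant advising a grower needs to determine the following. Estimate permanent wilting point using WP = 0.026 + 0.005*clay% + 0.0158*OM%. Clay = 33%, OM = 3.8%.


WP = 0.026 + 0.005*33 + 0.0158*3.8
   = 0.026 + 0.1650 + 0.0600
   = 0.2510


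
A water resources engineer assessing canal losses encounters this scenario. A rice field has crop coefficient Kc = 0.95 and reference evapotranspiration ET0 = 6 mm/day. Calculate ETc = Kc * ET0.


ETc = Kc * ET0
    = 0.95 * 6
    = 5.70 mm/day


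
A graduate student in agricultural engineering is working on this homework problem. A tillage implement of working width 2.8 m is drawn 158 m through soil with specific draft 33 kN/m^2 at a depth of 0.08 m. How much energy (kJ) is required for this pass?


E = k * d * w * L
  = 33 * 0.08 * 2.8 * 158
  = 1167.94 kJ


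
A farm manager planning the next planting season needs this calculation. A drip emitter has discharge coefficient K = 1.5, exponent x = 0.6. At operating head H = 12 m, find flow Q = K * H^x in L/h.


Q = K * H^x
  = 1.5 * 12^0.6
  = 1.5 * 4.4413
  = 6.66 L/h


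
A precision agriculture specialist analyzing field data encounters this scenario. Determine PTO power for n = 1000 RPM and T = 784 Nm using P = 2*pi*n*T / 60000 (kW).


P = 2*pi*n*T / 60000
  = 2*pi * 1000 * 784 / 60000
  = 4926017.28 / 60000
  = 82.10 kW


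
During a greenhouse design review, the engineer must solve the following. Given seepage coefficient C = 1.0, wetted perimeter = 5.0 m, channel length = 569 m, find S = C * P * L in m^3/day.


S = C * P * L
  = 1.0 * 5.0 * 569
  = 2845 m^3/day


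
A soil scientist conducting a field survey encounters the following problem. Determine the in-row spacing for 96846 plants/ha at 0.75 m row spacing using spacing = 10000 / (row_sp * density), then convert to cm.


spacing = 10000 / (row_sp * density)
        = 10000 / (0.75 * 96846)
        = 10000 / 72634.50
        = 0.13768 m = 13.77 cm


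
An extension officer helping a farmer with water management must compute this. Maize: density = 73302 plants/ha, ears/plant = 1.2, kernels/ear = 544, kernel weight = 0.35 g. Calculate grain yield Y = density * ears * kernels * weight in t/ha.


Y = density * ears * kernels * kw
  = 73302 * 1.2 * 544 * 0.35 g/ha
  = 16748040.96 g/ha
  = 16748.04 kg/ha = 16.75 t/ha


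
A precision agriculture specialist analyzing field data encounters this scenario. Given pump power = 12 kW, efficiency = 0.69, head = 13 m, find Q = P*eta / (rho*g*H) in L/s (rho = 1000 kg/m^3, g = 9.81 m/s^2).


Q = (P * 1000 * eta) / (rho * g * H)
  = (12 * 1000 * 0.69) / (1000 * 9.81 * 13)
  = 8280 / 127530
  = 0.06493 m^3/s = 64.93 L/s


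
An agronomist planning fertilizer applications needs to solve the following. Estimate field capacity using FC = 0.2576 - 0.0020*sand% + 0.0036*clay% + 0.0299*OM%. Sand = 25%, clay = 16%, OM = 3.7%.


FC = 0.2576 - 0.0020*25 + 0.0036*16 + 0.0299*3.7
   = 0.2576 - 0.0500 + 0.0576 + 0.1106
   = 0.3758


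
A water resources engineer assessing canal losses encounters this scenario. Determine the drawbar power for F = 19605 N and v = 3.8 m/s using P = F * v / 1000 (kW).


P = F * v / 1000
  = 19605 * 3.8 / 1000
  = 74499 / 1000
  = 74.50 kW


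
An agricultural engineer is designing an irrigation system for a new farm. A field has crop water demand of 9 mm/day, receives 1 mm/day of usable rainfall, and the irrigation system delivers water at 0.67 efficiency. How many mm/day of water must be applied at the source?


IWR = (ETc - Pe) / Ea
    = (9 - 1) / 0.67
    = 8 / 0.67
    = 11.94 mm/day


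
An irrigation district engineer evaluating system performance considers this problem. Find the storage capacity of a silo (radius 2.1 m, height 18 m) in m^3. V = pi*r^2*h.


V = pi * r^2 * h
  = pi * 2.1^2 * 18
  = pi * 4.41 * 18
  = 249.38 m^3


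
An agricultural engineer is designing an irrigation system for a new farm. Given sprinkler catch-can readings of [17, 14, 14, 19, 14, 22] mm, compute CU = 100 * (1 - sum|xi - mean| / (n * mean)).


xbar = 100 / 6 = 16.667
sum|xi - xbar| = 16
CU = 100 * (1 - 16 / (6 * 16.667))
   = 100 * (1 - 0.1600)
   = 84%


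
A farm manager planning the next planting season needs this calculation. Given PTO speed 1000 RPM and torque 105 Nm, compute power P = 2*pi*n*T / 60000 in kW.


P = 2*pi*n*T / 60000
  = 2*pi * 1000 * 105 / 60000
  = 659734.46 / 60000
  = 11.00 kW


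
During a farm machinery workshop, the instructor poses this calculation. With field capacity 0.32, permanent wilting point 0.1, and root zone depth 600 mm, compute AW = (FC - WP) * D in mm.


AW = (FC - WP) * D
   = (0.32 - 0.1) * 600
   = 0.22 * 600
   = 132 mm


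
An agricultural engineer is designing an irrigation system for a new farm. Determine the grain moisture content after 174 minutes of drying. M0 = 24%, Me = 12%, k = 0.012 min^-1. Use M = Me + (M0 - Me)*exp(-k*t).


M = Me + (M0 - Me) * e^(-k*t)
  = 12 + (24 - 12) * e^(-0.012*174)
  = 12 + 12 * e^(-2.088)
  = 12 + 12 * 0.12393
  = 12 + 1.4872
  = 13.49%


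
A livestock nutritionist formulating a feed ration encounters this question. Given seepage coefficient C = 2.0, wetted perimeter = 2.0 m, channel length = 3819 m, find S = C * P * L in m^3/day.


S = C * P * L
  = 2.0 * 2.0 * 3819
  = 15276 m^3/day


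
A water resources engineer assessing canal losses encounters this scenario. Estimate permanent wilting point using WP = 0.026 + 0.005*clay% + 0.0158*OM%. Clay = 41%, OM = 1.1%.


WP = 0.026 + 0.005*41 + 0.0158*1.1
   = 0.026 + 0.2050 + 0.0174
   = 0.2484


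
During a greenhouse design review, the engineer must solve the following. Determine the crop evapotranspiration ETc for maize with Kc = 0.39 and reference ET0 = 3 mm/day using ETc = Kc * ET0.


ETc = Kc * ET0
    = 0.39 * 3
    = 1.17 mm/day


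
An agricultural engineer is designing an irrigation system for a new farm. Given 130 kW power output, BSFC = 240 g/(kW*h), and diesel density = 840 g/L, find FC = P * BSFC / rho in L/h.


FC = P * BSFC / rho_fuel
   = 130 * 240 / 840
   = 31200 / 840
   = 37.14 L/h


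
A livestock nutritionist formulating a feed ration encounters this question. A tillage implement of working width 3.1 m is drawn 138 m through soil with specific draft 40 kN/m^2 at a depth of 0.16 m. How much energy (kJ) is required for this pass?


E = k * d * w * L
  = 40 * 0.16 * 3.1 * 138
  = 2737.92 kJ


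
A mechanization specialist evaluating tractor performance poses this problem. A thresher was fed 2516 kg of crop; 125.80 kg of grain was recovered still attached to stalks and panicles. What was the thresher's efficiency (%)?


eta = (total - unthreshed) / total * 100
    = (2516 - 125.80) / 2516 * 100
    = 2390.20 / 2516 * 100
    = 95%


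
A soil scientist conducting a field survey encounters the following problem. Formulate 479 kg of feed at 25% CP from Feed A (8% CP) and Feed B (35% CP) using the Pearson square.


parts_A = CP_b - target = 35 - 25 = 10
parts_B = target - CP_a = 25 - 8 = 17
total_parts = 10 + 17 = 27
Feed A = 479 * 10 / 27 = 177.41 kg
Feed B = 479 * 17 / 27 = 301.59 kg

177.41 kg


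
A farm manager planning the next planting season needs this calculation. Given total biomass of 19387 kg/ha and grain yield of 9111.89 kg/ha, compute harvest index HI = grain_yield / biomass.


HI = grain_yield / biomass
   = 9111.89 / 19387
   = 0.47


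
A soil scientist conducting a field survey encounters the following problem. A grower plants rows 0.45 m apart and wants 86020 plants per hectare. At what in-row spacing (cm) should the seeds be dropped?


spacing = 10000 / (row_sp * density)
        = 10000 / (0.45 * 86020)
        = 10000 / 38709
        = 0.25834 m = 25.83 cm


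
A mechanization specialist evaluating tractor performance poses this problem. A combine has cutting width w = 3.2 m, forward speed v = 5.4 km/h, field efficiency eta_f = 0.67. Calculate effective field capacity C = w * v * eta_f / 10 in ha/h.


C = w * v * eta_f / 10
  = 3.2 * 5.4 * 0.67 / 10
  = 11.58 / 10
  = 1.16 ha/h


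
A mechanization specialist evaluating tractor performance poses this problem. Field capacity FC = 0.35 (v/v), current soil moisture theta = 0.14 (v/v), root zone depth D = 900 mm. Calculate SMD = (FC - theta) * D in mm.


SMD = (FC - theta) * D
    = (0.35 - 0.14) * 900
    = 0.210 * 900
    = 189 mm


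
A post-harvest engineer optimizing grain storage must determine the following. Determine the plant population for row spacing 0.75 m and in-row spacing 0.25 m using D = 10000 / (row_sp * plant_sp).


D = 10000 / (row_sp * plant_sp)
  = 10000 / (0.75 * 0.25)
  = 10000 / 0.1875
  = 53333.33 plants/ha


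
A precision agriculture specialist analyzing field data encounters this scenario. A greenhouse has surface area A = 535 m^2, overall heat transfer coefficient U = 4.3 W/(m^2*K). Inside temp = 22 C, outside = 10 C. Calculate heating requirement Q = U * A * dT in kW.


dT = 22 - (10) = 12 K
Q = U * A * dT
  = 4.3 * 535 * 12
  = 27606 W = 27.61 kW


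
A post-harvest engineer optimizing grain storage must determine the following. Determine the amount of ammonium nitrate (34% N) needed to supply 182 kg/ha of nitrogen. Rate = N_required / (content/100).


Rate = N_required / (N_content / 100)
     = 182 / (34 / 100)
     = 182 / 0.34
     = 535.29 kg/ha


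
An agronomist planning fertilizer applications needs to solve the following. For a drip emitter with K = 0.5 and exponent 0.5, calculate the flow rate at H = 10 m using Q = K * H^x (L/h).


Q = K * H^x
  = 0.5 * 10^0.5
  = 0.5 * 3.1623
  = 1.58 L/h


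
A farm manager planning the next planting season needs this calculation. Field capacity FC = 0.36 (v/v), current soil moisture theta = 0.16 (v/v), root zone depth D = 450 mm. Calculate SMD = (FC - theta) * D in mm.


SMD = (FC - theta) * D
    = (0.36 - 0.16) * 450
    = 0.200 * 450
    = 90 mm


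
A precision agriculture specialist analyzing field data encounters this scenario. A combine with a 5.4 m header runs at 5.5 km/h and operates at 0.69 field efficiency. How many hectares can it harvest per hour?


C = w * v * eta_f / 10
  = 5.4 * 5.5 * 0.69 / 10
  = 20.49 / 10
  = 2.05 ha/h


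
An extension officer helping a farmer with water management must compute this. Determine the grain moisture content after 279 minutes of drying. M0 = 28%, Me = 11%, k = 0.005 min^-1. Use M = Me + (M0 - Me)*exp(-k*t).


M = Me + (M0 - Me) * e^(-k*t)
  = 11 + (28 - 11) * e^(-0.005*279)
  = 11 + 17 * e^(-1.395)
  = 11 + 17 * 0.24783
  = 11 + 4.2132
  = 15.21%


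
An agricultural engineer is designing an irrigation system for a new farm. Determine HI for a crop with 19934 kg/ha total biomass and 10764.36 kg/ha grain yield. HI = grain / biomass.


HI = grain_yield / biomass
   = 10764.36 / 19934
   = 0.54


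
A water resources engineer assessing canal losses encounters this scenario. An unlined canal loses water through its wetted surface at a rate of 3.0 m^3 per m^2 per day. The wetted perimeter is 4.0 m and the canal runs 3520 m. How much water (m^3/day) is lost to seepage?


S = C * P * L
  = 3.0 * 4.0 * 3520
  = 42240 m^3/day


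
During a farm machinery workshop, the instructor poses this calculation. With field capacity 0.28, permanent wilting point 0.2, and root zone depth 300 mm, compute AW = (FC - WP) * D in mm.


AW = (FC - WP) * D
   = (0.28 - 0.2) * 300
   = 0.08 * 300
   = 24 mm


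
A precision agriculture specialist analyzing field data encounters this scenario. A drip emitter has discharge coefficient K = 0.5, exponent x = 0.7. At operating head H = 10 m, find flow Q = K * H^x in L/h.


Q = K * H^x
  = 0.5 * 10^0.7
  = 0.5 * 5.0119
  = 2.51 L/h


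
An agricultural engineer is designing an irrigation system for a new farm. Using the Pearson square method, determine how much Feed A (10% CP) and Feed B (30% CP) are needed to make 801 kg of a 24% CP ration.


parts_A = CP_b - target = 30 - 24 = 6
parts_B = target - CP_a = 24 - 10 = 14
total_parts = 6 + 14 = 20
Feed A = 801 * 6 / 20 = 240.30 kg
Feed B = 801 * 14 / 20 = 560.70 kg

240.30 kg


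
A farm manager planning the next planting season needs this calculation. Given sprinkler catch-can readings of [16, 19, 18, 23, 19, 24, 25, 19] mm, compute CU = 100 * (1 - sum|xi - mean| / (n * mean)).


xbar = 163 / 8 = 20.375
sum|xi - xbar| = 21.750
CU = 100 * (1 - 21.750 / (8 * 20.375))
   = 100 * (1 - 0.1334)
   = 86.66%


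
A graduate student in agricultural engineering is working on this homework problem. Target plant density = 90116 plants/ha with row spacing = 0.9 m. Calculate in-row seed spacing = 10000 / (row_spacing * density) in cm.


spacing = 10000 / (row_sp * density)
        = 10000 / (0.9 * 90116)
        = 10000 / 81104.40
        = 0.12330 m = 12.33 cm


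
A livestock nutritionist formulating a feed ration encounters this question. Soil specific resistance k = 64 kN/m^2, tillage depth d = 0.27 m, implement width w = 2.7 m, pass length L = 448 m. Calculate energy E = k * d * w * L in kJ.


E = k * d * w * L
  = 64 * 0.27 * 2.7 * 448
  = 20901.89 kJ


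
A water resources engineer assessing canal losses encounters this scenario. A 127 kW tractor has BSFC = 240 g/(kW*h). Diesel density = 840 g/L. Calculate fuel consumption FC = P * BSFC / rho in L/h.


FC = P * BSFC / rho_fuel
   = 127 * 240 / 840
   = 30480 / 840
   = 36.29 L/h


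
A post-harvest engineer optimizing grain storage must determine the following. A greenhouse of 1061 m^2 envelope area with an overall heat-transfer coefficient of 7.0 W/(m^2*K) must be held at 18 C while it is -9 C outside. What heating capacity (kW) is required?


dT = 18 - (-9) = 27 K
Q = U * A * dT
  = 7.0 * 1061 * 27
  = 200529 W = 200.53 kW


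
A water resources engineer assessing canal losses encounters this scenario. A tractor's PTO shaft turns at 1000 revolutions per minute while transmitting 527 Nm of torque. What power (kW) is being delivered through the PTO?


P = 2*pi*n*T / 60000
  = 2*pi * 1000 * 527 / 60000
  = 3311238.66 / 60000
  = 55.19 kW


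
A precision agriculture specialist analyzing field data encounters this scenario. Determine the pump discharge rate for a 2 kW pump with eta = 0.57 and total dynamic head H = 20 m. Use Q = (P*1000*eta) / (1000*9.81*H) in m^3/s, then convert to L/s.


Q = (P * 1000 * eta) / (rho * g * H)
  = (2 * 1000 * 0.57) / (1000 * 9.81 * 20)
  = 1140 / 196200
  = 0.00581 m^3/s = 5.81 L/s


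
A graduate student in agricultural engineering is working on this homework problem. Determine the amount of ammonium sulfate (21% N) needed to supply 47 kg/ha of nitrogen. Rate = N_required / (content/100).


Rate = N_required / (N_content / 100)
     = 47 / (21 / 100)
     = 47 / 0.21
     = 223.81 kg/ha


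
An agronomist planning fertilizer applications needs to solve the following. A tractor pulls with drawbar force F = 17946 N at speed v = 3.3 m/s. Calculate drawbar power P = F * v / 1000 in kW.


P = F * v / 1000
  = 17946 * 3.3 / 1000
  = 59221.80 / 1000
  = 59.22 kW


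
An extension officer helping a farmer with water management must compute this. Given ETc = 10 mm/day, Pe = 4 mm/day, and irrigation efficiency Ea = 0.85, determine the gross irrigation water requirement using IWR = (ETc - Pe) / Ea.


IWR = (ETc - Pe) / Ea
    = (10 - 4) / 0.85
    = 6 / 0.85
    = 7.06 mm/day


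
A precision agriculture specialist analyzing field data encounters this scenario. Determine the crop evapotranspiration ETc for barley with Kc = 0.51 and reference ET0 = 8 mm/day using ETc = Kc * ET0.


ETc = Kc * ET0
    = 0.51 * 8
    = 4.08 mm/day


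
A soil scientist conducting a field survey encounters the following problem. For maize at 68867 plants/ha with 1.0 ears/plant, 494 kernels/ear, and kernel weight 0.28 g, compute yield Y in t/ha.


Y = density * ears * kernels * kw
  = 68867 * 1.0 * 494 * 0.28 g/ha
  = 9525683.44 g/ha
  = 9525.68 kg/ha = 9.53 t/ha


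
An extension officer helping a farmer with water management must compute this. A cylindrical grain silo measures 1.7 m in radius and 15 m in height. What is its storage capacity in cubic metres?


V = pi * r^2 * h
  = pi * 1.7^2 * 15
  = pi * 2.89 * 15
  = 136.19 m^3


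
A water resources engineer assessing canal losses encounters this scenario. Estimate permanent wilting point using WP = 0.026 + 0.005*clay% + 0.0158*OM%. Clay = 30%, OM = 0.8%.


WP = 0.026 + 0.005*30 + 0.0158*0.8
   = 0.026 + 0.1500 + 0.0126
   = 0.1886


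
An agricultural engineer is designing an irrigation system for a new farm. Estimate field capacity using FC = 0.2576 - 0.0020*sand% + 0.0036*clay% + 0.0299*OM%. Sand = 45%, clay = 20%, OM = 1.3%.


FC = 0.2576 - 0.0020*45 + 0.0036*20 + 0.0299*1.3
   = 0.2576 - 0.0900 + 0.0720 + 0.0389
   = 0.2785


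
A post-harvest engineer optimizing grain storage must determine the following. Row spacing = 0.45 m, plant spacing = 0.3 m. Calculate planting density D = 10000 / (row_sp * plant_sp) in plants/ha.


D = 10000 / (row_sp * plant_sp)
  = 10000 / (0.45 * 0.3)
  = 10000 / 0.1350
  = 74074.07 plants/ha


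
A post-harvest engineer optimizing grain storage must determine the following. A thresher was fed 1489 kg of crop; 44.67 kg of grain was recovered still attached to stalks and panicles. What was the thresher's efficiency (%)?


eta = (total - unthreshed) / total * 100
    = (1489 - 44.67) / 1489 * 100
    = 1444.33 / 1489 * 100
    = 97%


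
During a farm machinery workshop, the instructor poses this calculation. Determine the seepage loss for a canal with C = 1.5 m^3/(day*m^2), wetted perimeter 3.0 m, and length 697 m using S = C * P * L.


S = C * P * L
  = 1.5 * 3.0 * 697
  = 3136.50 m^3/day


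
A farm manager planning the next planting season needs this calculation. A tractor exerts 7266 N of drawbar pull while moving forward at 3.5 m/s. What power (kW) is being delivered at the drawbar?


P = F * v / 1000
  = 7266 * 3.5 / 1000
  = 25431 / 1000
  = 25.43 kW


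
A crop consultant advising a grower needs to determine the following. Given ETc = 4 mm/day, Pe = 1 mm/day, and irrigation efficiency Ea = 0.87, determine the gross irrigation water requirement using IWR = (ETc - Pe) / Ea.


IWR = (ETc - Pe) / Ea
    = (4 - 1) / 0.87
    = 3 / 0.87
    = 3.45 mm/day


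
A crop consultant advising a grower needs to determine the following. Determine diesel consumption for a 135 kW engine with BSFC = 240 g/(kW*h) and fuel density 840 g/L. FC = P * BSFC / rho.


FC = P * BSFC / rho_fuel
   = 135 * 240 / 840
   = 32400 / 840
   = 38.57 L/h


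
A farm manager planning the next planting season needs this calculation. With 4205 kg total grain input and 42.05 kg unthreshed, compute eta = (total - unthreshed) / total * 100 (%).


eta = (total - unthreshed) / total * 100
    = (4205 - 42.05) / 4205 * 100
    = 4162.95 / 4205 * 100
    = 99%


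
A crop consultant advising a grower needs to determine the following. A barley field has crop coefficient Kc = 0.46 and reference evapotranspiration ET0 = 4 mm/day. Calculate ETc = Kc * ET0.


ETc = Kc * ET0
    = 0.46 * 4
    = 1.84 mm/day


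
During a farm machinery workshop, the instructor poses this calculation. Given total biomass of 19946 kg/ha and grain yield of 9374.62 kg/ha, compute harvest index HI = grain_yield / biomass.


HI = grain_yield / biomass
   = 9374.62 / 19946
   = 0.47


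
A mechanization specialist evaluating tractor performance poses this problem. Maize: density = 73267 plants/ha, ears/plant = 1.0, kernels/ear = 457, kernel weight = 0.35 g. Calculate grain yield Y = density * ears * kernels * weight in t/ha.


Y = density * ears * kernels * kw
  = 73267 * 1.0 * 457 * 0.35 g/ha
  = 11719056.65 g/ha
  = 11719.06 kg/ha = 11.72 t/ha


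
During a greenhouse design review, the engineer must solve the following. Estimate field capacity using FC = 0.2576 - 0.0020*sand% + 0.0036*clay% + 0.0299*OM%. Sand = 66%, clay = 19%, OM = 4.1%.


FC = 0.2576 - 0.0020*66 + 0.0036*19 + 0.0299*4.1
   = 0.2576 - 0.1320 + 0.0684 + 0.1226
   = 0.3166


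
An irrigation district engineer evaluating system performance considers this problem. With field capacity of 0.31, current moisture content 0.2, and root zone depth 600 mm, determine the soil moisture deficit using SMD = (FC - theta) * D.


SMD = (FC - theta) * D
    = (0.31 - 0.2) * 600
    = 0.110 * 600
    = 66 mm


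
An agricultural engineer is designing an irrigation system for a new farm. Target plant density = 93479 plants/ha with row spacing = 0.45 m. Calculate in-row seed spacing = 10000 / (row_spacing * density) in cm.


spacing = 10000 / (row_sp * density)
        = 10000 / (0.45 * 93479)
        = 10000 / 42065.55
        = 0.23772 m = 23.77 cm


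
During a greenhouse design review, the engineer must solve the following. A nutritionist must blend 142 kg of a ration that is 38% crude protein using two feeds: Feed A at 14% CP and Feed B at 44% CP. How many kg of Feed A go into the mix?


parts_A = CP_b - target = 44 - 38 = 6
parts_B = target - CP_a = 38 - 14 = 24
total_parts = 6 + 24 = 30
Feed A = 142 * 6 / 30 = 28.40 kg
Feed B = 142 * 24 / 30 = 113.60 kg

28.40 kg


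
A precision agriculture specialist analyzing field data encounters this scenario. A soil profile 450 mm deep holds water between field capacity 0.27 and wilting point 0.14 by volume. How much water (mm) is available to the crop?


AW = (FC - WP) * D
   = (0.27 - 0.14) * 450
   = 0.13 * 450
   = 58.50 mm


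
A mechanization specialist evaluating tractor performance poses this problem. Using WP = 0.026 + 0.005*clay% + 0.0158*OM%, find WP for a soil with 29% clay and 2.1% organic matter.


WP = 0.026 + 0.005*29 + 0.0158*2.1
   = 0.026 + 0.1450 + 0.0332
   = 0.2042


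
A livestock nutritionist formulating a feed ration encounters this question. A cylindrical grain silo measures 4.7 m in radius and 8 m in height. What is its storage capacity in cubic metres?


V = pi * r^2 * h
  = pi * 4.7^2 * 8
  = pi * 22.09 * 8
  = 555.18 m^3


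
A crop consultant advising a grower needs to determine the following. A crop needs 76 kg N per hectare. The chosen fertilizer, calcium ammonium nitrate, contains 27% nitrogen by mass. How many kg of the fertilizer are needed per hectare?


Rate = N_required / (N_content / 100)
     = 76 / (27 / 100)
     = 76 / 0.27
     = 281.48 kg/ha


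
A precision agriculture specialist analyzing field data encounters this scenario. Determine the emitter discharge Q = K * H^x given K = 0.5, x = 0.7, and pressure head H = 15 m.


Q = K * H^x
  = 0.5 * 15^0.7
  = 0.5 * 6.6568
  = 3.33 L/h


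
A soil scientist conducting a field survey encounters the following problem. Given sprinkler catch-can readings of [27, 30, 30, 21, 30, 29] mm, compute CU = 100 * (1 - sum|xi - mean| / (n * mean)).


xbar = 167 / 6 = 27.833
sum|xi - xbar| = 15.333
CU = 100 * (1 - 15.333 / (6 * 27.833))
   = 100 * (1 - 0.0918)
   = 90.82%


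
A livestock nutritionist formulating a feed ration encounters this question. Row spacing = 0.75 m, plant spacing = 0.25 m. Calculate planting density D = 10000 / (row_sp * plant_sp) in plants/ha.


D = 10000 / (row_sp * plant_sp)
  = 10000 / (0.75 * 0.25)
  = 10000 / 0.1875
  = 53333.33 plants/ha


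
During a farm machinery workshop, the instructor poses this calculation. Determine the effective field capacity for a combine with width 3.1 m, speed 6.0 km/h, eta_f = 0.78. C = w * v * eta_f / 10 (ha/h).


C = w * v * eta_f / 10
  = 3.1 * 6.0 * 0.78 / 10
  = 14.51 / 10
  = 1.45 ha/h


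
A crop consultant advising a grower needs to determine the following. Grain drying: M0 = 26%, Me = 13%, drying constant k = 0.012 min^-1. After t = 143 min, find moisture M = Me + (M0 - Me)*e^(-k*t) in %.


M = Me + (M0 - Me) * e^(-k*t)
  = 13 + (26 - 13) * e^(-0.012*143)
  = 13 + 13 * e^(-1.716)
  = 13 + 13 * 0.17978
  = 13 + 2.3372
  = 15.34%


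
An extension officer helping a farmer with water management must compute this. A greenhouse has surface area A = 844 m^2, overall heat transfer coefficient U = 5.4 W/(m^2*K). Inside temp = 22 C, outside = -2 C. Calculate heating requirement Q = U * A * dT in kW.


dT = 22 - (-2) = 24 K
Q = U * A * dT
  = 5.4 * 844 * 24
  = 109382.40 W = 109.38 kW


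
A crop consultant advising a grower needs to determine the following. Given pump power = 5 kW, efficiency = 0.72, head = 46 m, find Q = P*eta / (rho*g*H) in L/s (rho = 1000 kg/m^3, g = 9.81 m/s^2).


Q = (P * 1000 * eta) / (rho * g * H)
  = (5 * 1000 * 0.72) / (1000 * 9.81 * 46)
  = 3600 / 451260
  = 0.00798 m^3/s = 7.98 L/s


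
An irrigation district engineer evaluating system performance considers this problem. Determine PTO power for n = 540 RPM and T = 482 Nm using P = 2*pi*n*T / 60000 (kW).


P = 2*pi*n*T / 60000
  = 2*pi * 540 * 482 / 60000
  = 1635387.47 / 60000
  = 27.26 kW


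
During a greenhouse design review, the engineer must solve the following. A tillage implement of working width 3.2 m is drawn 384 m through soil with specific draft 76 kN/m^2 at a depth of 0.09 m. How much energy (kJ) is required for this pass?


E = k * d * w * L
  = 76 * 0.09 * 3.2 * 384
  = 8404.99 kJ


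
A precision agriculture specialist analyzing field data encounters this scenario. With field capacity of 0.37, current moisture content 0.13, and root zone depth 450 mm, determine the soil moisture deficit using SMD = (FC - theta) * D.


SMD = (FC - theta) * D
    = (0.37 - 0.13) * 450
    = 0.240 * 450
    = 108 mm


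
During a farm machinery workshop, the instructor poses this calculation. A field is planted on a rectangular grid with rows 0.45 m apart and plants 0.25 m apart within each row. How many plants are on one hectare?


D = 10000 / (row_sp * plant_sp)
  = 10000 / (0.45 * 0.25)
  = 10000 / 0.1125
  = 88888.89 plants/ha


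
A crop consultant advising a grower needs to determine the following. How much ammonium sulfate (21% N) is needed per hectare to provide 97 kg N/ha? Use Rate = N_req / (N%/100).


Rate = N_required / (N_content / 100)
     = 97 / (21 / 100)
     = 97 / 0.21
     = 461.90 kg/ha


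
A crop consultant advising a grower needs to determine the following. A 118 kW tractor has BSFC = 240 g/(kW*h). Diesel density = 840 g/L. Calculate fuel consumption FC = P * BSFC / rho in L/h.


FC = P * BSFC / rho_fuel
   = 118 * 240 / 840
   = 28320 / 840
   = 33.71 L/h


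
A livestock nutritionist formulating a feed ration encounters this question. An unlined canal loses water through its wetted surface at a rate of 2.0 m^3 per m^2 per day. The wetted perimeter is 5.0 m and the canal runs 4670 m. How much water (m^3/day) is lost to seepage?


S = C * P * L
  = 2.0 * 5.0 * 4670
  = 46700 m^3/day


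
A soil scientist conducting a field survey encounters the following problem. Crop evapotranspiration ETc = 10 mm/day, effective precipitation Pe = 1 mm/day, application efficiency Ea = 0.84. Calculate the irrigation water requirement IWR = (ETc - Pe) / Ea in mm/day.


IWR = (ETc - Pe) / Ea
    = (10 - 1) / 0.84
    = 9 / 0.84
    = 10.71 mm/day


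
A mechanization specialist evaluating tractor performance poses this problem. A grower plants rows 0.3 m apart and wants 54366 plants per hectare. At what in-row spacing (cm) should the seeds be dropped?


spacing = 10000 / (row_sp * density)
        = 10000 / (0.3 * 54366)
        = 10000 / 16309.80
        = 0.61313 m = 61.31 cm


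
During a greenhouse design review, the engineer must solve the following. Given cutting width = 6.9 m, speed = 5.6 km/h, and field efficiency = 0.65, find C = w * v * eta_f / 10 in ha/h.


C = w * v * eta_f / 10
  = 6.9 * 5.6 * 0.65 / 10
  = 25.12 / 10
  = 2.51 ha/h


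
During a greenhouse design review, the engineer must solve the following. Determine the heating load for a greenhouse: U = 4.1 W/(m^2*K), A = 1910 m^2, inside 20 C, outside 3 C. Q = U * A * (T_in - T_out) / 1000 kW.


dT = 20 - (3) = 17 K
Q = U * A * dT
  = 4.1 * 1910 * 17
  = 133127 W = 133.13 kW


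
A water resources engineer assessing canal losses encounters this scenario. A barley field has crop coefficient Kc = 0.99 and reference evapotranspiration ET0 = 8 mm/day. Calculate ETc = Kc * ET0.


ETc = Kc * ET0
    = 0.99 * 8
    = 7.92 mm/day


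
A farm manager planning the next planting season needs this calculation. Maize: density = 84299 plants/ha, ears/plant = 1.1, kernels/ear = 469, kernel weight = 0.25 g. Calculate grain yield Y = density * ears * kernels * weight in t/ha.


Y = density * ears * kernels * kw
  = 84299 * 1.1 * 469 * 0.25 g/ha
  = 10872463.53 g/ha
  = 10872.46 kg/ha = 10.87 t/ha


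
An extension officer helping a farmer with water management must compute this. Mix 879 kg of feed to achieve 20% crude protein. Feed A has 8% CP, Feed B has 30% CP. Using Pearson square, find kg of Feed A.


parts_A = CP_b - target = 30 - 20 = 10
parts_B = target - CP_a = 20 - 8 = 12
total_parts = 10 + 12 = 22
Feed A = 879 * 10 / 22 = 399.55 kg
Feed B = 879 * 12 / 22 = 479.45 kg

399.55 kg


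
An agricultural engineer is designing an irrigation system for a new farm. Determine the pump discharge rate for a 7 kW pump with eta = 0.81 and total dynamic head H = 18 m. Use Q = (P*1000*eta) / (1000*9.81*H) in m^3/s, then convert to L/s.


Q = (P * 1000 * eta) / (rho * g * H)
  = (7 * 1000 * 0.81) / (1000 * 9.81 * 18)
  = 5670 / 176580
  = 0.03211 m^3/s = 32.11 L/s


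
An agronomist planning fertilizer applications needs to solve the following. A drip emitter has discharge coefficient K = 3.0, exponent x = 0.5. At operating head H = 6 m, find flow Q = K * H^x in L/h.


Q = K * H^x
  = 3.0 * 6^0.5
  = 3.0 * 2.4495
  = 7.35 L/h


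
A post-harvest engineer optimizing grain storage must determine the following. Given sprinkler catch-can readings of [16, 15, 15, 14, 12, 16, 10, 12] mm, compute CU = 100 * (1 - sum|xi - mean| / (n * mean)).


xbar = 110 / 8 = 13.750
sum|xi - xbar| = 14.500
CU = 100 * (1 - 14.500 / (8 * 13.750))
   = 100 * (1 - 0.1318)
   = 86.82%


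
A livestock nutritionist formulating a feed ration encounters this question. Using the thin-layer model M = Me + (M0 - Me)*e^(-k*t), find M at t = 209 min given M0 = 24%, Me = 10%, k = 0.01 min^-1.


M = Me + (M0 - Me) * e^(-k*t)
  = 10 + (24 - 10) * e^(-0.01*209)
  = 10 + 14 * e^(-2.090)
  = 10 + 14 * 0.12369
  = 10 + 1.7316
  = 11.73%


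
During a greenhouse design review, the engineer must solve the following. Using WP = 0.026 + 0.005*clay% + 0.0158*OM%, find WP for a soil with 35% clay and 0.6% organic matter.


WP = 0.026 + 0.005*35 + 0.0158*0.6
   = 0.026 + 0.1750 + 0.0095
   = 0.2105


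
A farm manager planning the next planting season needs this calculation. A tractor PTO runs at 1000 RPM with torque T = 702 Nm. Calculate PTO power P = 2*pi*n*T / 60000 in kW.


P = 2*pi*n*T / 60000
  = 2*pi * 1000 * 702 / 60000
  = 4410796.09 / 60000
  = 73.51 kW


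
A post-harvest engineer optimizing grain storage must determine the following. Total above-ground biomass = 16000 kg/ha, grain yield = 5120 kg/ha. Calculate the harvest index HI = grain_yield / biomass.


HI = grain_yield / biomass
   = 5120 / 16000
   = 0.32


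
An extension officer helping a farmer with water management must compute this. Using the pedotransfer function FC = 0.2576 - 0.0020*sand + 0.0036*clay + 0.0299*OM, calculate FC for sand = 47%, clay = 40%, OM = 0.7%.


FC = 0.2576 - 0.0020*47 + 0.0036*40 + 0.0299*0.7
   = 0.2576 - 0.0940 + 0.1440 + 0.0209
   = 0.3285


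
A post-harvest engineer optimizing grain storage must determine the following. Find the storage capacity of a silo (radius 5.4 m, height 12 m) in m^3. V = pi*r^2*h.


V = pi * r^2 * h
  = pi * 5.4^2 * 12
  = pi * 29.16 * 12
  = 1099.31 m^3


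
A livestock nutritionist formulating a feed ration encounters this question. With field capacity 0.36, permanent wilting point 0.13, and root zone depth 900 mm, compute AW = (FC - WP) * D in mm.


AW = (FC - WP) * D
   = (0.36 - 0.13) * 900
   = 0.23 * 900
   = 207 mm


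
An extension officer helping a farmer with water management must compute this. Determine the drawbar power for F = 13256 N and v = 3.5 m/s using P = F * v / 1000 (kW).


P = F * v / 1000
  = 13256 * 3.5 / 1000
  = 46396 / 1000
  = 46.40 kW


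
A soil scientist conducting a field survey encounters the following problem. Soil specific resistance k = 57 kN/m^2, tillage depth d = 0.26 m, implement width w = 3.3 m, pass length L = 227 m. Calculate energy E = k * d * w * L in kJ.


E = k * d * w * L
  = 57 * 0.26 * 3.3 * 227
  = 11101.66 kJ


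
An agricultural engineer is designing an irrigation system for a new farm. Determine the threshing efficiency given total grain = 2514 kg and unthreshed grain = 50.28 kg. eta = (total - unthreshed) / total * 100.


eta = (total - unthreshed) / total * 100
    = (2514 - 50.28) / 2514 * 100
    = 2463.72 / 2514 * 100
    = 98%


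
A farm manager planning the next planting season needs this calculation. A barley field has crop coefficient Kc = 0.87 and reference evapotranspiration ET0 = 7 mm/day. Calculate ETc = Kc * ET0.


ETc = Kc * ET0
    = 0.87 * 7
    = 6.09 mm/day


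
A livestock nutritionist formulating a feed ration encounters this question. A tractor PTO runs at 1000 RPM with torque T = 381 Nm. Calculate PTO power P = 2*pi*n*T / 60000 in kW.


P = 2*pi*n*T / 60000
  = 2*pi * 1000 * 381 / 60000
  = 2393893.60 / 60000
  = 39.90 kW


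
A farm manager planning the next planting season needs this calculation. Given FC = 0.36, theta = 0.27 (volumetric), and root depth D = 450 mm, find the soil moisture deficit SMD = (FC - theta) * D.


SMD = (FC - theta) * D
    = (0.36 - 0.27) * 450
    = 0.090 * 450
    = 40.50 mm


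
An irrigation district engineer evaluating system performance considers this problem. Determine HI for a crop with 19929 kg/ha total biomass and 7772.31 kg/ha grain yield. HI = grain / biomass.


HI = grain_yield / biomass
   = 7772.31 / 19929
   = 0.39


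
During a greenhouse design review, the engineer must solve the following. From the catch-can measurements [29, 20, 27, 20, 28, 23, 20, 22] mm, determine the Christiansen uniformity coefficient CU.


xbar = 189 / 8 = 23.625
sum|xi - xbar| = 26.250
CU = 100 * (1 - 26.250 / (8 * 23.625))
   = 100 * (1 - 0.1389)
   = 86.11%


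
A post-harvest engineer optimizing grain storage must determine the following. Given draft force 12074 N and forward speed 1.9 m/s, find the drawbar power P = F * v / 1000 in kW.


P = F * v / 1000
  = 12074 * 1.9 / 1000
  = 22940.60 / 1000
  = 22.94 kW


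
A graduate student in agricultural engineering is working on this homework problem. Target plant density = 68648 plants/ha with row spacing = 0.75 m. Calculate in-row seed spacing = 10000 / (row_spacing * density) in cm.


spacing = 10000 / (row_sp * density)
        = 10000 / (0.75 * 68648)
        = 10000 / 51486
        = 0.19423 m = 19.42 cm


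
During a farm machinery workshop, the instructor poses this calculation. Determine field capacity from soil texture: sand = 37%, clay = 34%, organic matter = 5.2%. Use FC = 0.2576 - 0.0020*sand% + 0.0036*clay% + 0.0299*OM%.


FC = 0.2576 - 0.0020*37 + 0.0036*34 + 0.0299*5.2
   = 0.2576 - 0.0740 + 0.1224 + 0.1555
   = 0.4615


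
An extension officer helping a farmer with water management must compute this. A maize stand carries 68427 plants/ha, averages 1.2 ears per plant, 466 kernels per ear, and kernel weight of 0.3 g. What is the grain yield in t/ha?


Y = density * ears * kernels * kw
  = 68427 * 1.2 * 466 * 0.3 g/ha
  = 11479313.52 g/ha
  = 11479.31 kg/ha = 11.48 t/ha


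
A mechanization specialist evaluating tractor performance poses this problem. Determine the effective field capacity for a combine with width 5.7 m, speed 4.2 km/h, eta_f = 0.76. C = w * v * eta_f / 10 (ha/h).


C = w * v * eta_f / 10
  = 5.7 * 4.2 * 0.76 / 10
  = 18.19 / 10
  = 1.82 ha/h


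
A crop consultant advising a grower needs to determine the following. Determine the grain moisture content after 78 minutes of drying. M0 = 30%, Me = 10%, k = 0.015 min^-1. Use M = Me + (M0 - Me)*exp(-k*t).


M = Me + (M0 - Me) * e^(-k*t)
  = 10 + (30 - 10) * e^(-0.015*78)
  = 10 + 20 * e^(-1.170)
  = 10 + 20 * 0.31037
  = 10 + 6.2073
  = 16.21%


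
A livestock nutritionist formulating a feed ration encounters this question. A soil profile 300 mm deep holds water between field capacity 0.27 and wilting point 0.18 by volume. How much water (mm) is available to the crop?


AW = (FC - WP) * D
   = (0.27 - 0.18) * 300
   = 0.09 * 300
   = 27 mm


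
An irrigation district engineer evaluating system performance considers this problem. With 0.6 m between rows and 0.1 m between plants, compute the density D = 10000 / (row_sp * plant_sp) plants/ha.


D = 10000 / (row_sp * plant_sp)
  = 10000 / (0.6 * 0.1)
  = 10000 / 0.0600
  = 166666.67 plants/ha


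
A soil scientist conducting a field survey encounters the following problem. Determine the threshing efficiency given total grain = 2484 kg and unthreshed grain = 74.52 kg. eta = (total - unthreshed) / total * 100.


eta = (total - unthreshed) / total * 100
    = (2484 - 74.52) / 2484 * 100
    = 2409.48 / 2484 * 100
    = 97%


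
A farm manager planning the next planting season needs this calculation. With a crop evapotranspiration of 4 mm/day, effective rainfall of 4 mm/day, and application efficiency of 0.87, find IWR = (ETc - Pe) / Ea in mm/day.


IWR = (ETc - Pe) / Ea
    = (4 - 4) / 0.87
    = 0 / 0.87
    = 0 mm/day
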